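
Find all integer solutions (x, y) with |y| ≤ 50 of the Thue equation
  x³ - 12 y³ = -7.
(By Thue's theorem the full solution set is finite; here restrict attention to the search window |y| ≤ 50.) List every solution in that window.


The equation is x³ - 12y³ = -7. For fixed y, x³ = 12·y³ − 7, so a solution requires the RHS to be a perfect cube.
Strategy: iterate y from -50 to 50, compute RHS = 12·y³ − 7, and check whether it is a (positive or negative) perfect cube.
Check small values of y:
  y = 0: RHS = -7 is not a perfect cube.
  y = 1: RHS = 5 is not a perfect cube.
  y = -1: RHS = -19 is not a perfect cube.
  y = 2: RHS = 89 is not a perfect cube.
  y = -2: RHS = -103 is not a perfect cube.
  y = 3: RHS = 317 is not a perfect cube.
  y = -3: RHS = -331 is not a perfect cube.
Continuing the search up to |y| = 50 finds no solutions either.
No (x, y) in the scanned range satisfies the equation.

No integer solutions with |y| ≤ 50.


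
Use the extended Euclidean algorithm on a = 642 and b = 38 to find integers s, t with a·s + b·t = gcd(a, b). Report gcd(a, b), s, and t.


Euclidean algorithm on (642, 38) — divide until remainder is 0:
  642 = 16 · 38 + 34
  38 = 1 · 34 + 4
  34 = 8 · 4 + 2
  4 = 2 · 2 + 0
gcd(642, 38) = 2.
Track Bezout coefficients alongside the remainders: start with r₀ = 642 = a·1 + b·0 (s = 1, t = 0) and r₁ = 38 = a·0 + b·1 (s = 0, t = 1); each new remainder r_{k+1} = r_{k-1} − q_k·r_k inherits s_{k+1} = s_{k-1} − q_k·s_k, t_{k+1} = t_{k-1} − q_k·t_k, so r_k = a·s_k + b·t_k at every step:
  q = 16: r = 34, s = 1 − 16·0 = 1, t = 0 − 16·1 = -16  (check: 642·1 + 38·(-16) = 34)
  q = 1: r = 4, s = 0 − 1·1 = -1, t = 1 − 1·(-16) = 17  (check: 642·(-1) + 38·17 = 4)
  q = 8: r = 2, s = 1 − 8·(-1) = 9, t = -16 − 8·17 = -152  (check: 642·9 + 38·(-152) = 2)
The row with r = 2 (the gcd) gives the Bezout coefficients s = 9, t = -152.
Result: 642 · (9) + 38 · (-152) = 2.

gcd(642, 38) = 2; s = 9, t = -152 (check: 642·9 + 38·(-152) = 2).


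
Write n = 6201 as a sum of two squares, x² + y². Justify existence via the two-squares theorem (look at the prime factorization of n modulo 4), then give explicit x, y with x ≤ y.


Step 1: Factor n = 6201 = 3^2 · 13 · 53.
Step 2: Check the mod-4 condition on each prime factor: 3 ≡ 3 (mod 4), exponent 2 (must be even); 13 ≡ 1 (mod 4), exponent 1; 53 ≡ 1 (mod 4), exponent 1.
All primes ≡ 3 (mod 4) appear to even exponent (or don't appear), so by the two-squares theorem n IS expressible as a sum of two squares.
Step 3: Build a representation. Group n = k² · m with k = 3 and m = 13 · 53 = 689 (a product of primes ≡ 1 (mod 4)); a representation of m scales to one of n via (k·x)² + (k·y)² = k²(x² + y²). Each prime p ≡ 1 (mod 4) is itself a sum of two squares; find a² by testing p − a² for a perfect square:
  13: 13 − 1² = 12, 13 − 2² = 9 = 3² ⇒ 13 = 2² + 3².
  53: 53 − 1² = 52, 53 − 2² = 49 = 7² ⇒ 53 = 2² + 7².
  Combine using the Brahmagupta–Fibonacci identity (a² + b²)(c² + d²) = (ac − bd)² + (ad + bc)² = (ac + bd)² + (ad − bc)²:
  13 · 53 = 689: from (2² + 3²)(2² + 7²), take (2·2 − 3·7, 2·7 + 3·2) = (4 − 21, 14 + 6) = (-17, 20); dropping signs (only squares matter) gives (17, 20); check 17² + 20² = 289 + 400 = 689 ✓.
  Scale by k = 3: (3·17, 3·20) = (51, 60).
Step 4: Order so x ≤ y and verify: 51² + 60² = 2601 + 3600 = 6201 = n. ✓

n = 6201 = 51² + 60² (one valid representation with x ≤ y).


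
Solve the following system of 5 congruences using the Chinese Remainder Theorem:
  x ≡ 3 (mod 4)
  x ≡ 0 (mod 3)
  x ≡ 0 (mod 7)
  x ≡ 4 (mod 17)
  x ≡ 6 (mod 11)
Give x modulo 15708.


Product of moduli M = 4 · 3 · 7 · 17 · 11 = 15708.
Merge one congruence at a time:
  Start: x ≡ 3 (mod 4).
  Combine with x ≡ 0 (mod 3); new modulus lcm = 12.
    Write x = 3 + 4·t and substitute into x ≡ 0 (mod 3): 4·t ≡ 0 − 3 = -3 (mod 3).
    Reduce coefficients mod 3: 1·t ≡ 0 (mod 3).
    So t ≡ 0 (mod 3).
    Then x = 3 + 4·0 = 3, valid modulo lcm(4, 3) = 12: x ≡ 3 (mod 12).
  Combine with x ≡ 0 (mod 7); new modulus lcm = 84.
    Write x = 3 + 12·t and substitute into x ≡ 0 (mod 7): 12·t ≡ 0 − 3 = -3 (mod 7).
    Reduce coefficients mod 7: 5·t ≡ 4 (mod 7).
    The inverse of 5 mod 7 is 3 (since 5·3 = 15 = 2·7 + 1), so t ≡ 3·4 = 12 ≡ 5 (mod 7).
    Then x = 3 + 12·5 = 63, valid modulo lcm(12, 7) = 84: x ≡ 63 (mod 84).
  Combine with x ≡ 4 (mod 17); new modulus lcm = 1428.
    Write x = 63 + 84·t and substitute into x ≡ 4 (mod 17): 84·t ≡ 4 − 63 = -59 (mod 17).
    Reduce coefficients mod 17: 16·t ≡ 9 (mod 17).
    The inverse of 16 mod 17 is 16 (since 16·16 = 256 = 15·17 + 1), so t ≡ 16·9 = 144 ≡ 8 (mod 17).
    Then x = 63 + 84·8 = 735, valid modulo lcm(84, 17) = 1428: x ≡ 735 (mod 1428).
  Combine with x ≡ 6 (mod 11); new modulus lcm = 15708.
    Write x = 735 + 1428·t and substitute into x ≡ 6 (mod 11): 1428·t ≡ 6 − 735 = -729 (mod 11).
    Reduce coefficients mod 11: 9·t ≡ 8 (mod 11).
    The inverse of 9 mod 11 is 5 (since 9·5 = 45 = 4·11 + 1), so t ≡ 5·8 = 40 ≡ 7 (mod 11).
    Then x = 735 + 1428·7 = 10731, valid modulo lcm(1428, 11) = 15708: x ≡ 10731 (mod 15708).
Verify against each original: 10731 mod 4 = 3, 10731 mod 3 = 0, 10731 mod 7 = 0, 10731 mod 17 = 4, 10731 mod 11 = 6.

x ≡ 10731 (mod 15708).


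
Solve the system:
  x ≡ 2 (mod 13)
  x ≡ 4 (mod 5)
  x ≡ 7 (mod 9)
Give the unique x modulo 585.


Moduli 13, 5, 9 are pairwise coprime; by CRT there is a unique solution modulo M = 13 · 5 · 9 = 585.
Solve pairwise, accumulating the modulus:
  Start with x ≡ 2 (mod 13).
  Combine with x ≡ 4 (mod 5): since gcd(13, 5) = 1, we get a unique residue mod 65.
    Write x = 2 + 13·t and substitute into x ≡ 4 (mod 5): 13·t ≡ 4 − 2 = 2 (mod 5).
    Reduce coefficients mod 5: 3·t ≡ 2 (mod 5).
    The inverse of 3 mod 5 is 2 (since 3·2 = 6 = 1·5 + 1), so t ≡ 2·2 = 4 ≡ 4 (mod 5).
    Then x = 2 + 13·4 = 54, valid modulo lcm(13, 5) = 65: x ≡ 54 (mod 65).
  Combine with x ≡ 7 (mod 9): since gcd(65, 9) = 1, we get a unique residue mod 585.
    Write x = 54 + 65·t and substitute into x ≡ 7 (mod 9): 65·t ≡ 7 − 54 = -47 (mod 9).
    Reduce coefficients mod 9: 2·t ≡ 7 (mod 9).
    The inverse of 2 mod 9 is 5 (since 2·5 = 10 = 1·9 + 1), so t ≡ 5·7 = 35 ≡ 8 (mod 9).
    Then x = 54 + 65·8 = 574, valid modulo lcm(65, 9) = 585: x ≡ 574 (mod 585).
Verify: 574 mod 13 = 2 ✓, 574 mod 5 = 4 ✓, 574 mod 9 = 7 ✓.

x ≡ 574 (mod 585).


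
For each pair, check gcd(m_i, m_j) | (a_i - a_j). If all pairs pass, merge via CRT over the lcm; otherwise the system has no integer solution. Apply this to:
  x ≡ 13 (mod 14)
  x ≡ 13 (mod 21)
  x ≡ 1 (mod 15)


Moduli 14, 21, 15 are not pairwise coprime, so CRT works modulo lcm(m_i) when all pairwise compatibility conditions hold.
Pairwise compatibility: gcd(m_i, m_j) must divide a_i - a_j for every pair.
Merge one congruence at a time:
  Start: x ≡ 13 (mod 14).
  Combine with x ≡ 13 (mod 21): gcd(14, 21) = 7; 13 - 13 = 0, which IS divisible by 7, so compatible.
    Write x = 13 + 14·t and substitute into x ≡ 13 (mod 21): 14·t ≡ 13 − 13 = 0 (mod 21).
    Divide the congruence (and modulus) by g = 7: 2·t ≡ 0 (mod 3).
    The inverse of 2 mod 3 is 2 (since 2·2 = 4 = 1·3 + 1), so t ≡ 2·0 = 0 ≡ 0 (mod 3).
    Then x = 13 + 14·0 = 13, valid modulo lcm(14, 21) = 42: x ≡ 13 (mod 42).
  Combine with x ≡ 1 (mod 15): gcd(42, 15) = 3; 1 - 13 = -12, which IS divisible by 3, so compatible.
    Write x = 13 + 42·t and substitute into x ≡ 1 (mod 15): 42·t ≡ 1 − 13 = -12 (mod 15).
    Divide the congruence (and modulus) by g = 3: 14·t ≡ -4 (mod 5).
    Reduce coefficients mod 5: 4·t ≡ 1 (mod 5).
    The inverse of 4 mod 5 is 4 (since 4·4 = 16 = 3·5 + 1), so t ≡ 4·1 = 4 ≡ 4 (mod 5).
    Then x = 13 + 42·4 = 181, valid modulo lcm(42, 15) = 210: x ≡ 181 (mod 210).
Verify: 181 mod 14 = 13, 181 mod 21 = 13, 181 mod 15 = 1.

x ≡ 181 (mod 210).


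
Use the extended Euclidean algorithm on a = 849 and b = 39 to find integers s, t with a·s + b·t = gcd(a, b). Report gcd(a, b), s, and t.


Euclidean algorithm on (849, 39) — divide until remainder is 0:
  849 = 21 · 39 + 30
  39 = 1 · 30 + 9
  30 = 3 · 9 + 3
  9 = 3 · 3 + 0
gcd(849, 39) = 3.
Track Bezout coefficients alongside the remainders: start with r₀ = 849 = a·1 + b·0 (s = 1, t = 0) and r₁ = 39 = a·0 + b·1 (s = 0, t = 1); each new remainder r_{k+1} = r_{k-1} − q_k·r_k inherits s_{k+1} = s_{k-1} − q_k·s_k, t_{k+1} = t_{k-1} − q_k·t_k, so r_k = a·s_k + b·t_k at every step:
  q = 21: r = 30, s = 1 − 21·0 = 1, t = 0 − 21·1 = -21  (check: 849·1 + 39·(-21) = 30)
  q = 1: r = 9, s = 0 − 1·1 = -1, t = 1 − 1·(-21) = 22  (check: 849·(-1) + 39·22 = 9)
  q = 3: r = 3, s = 1 − 3·(-1) = 4, t = -21 − 3·22 = -87  (check: 849·4 + 39·(-87) = 3)
The row with r = 3 (the gcd) gives the Bezout coefficients s = 4, t = -87.
Result: 849 · (4) + 39 · (-87) = 3.

gcd(849, 39) = 3; s = 4, t = -87 (check: 849·4 + 39·(-87) = 3).


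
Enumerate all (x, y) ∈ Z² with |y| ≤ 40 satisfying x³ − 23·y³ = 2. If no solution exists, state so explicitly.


The equation is x³ - 23y³ = 2. For fixed y, x³ = 23·y³ + 2, so a solution requires the RHS to be a perfect cube.
Strategy: iterate y from -40 to 40, compute RHS = 23·y³ + 2, and check whether it is a (positive or negative) perfect cube.
Check small values of y:
  y = 0: RHS = 2 is not a perfect cube.
  y = 1: RHS = 25 is not a perfect cube.
  y = -1: RHS = -21 is not a perfect cube.
  y = 2: RHS = 186 is not a perfect cube.
  y = -2: RHS = -182 is not a perfect cube.
  y = 3: RHS = 623 is not a perfect cube.
  y = -3: RHS = -619 is not a perfect cube.
Continuing the search up to |y| = 40 finds no solutions either.
No (x, y) in the scanned range satisfies the equation.

No integer solutions with |y| ≤ 40.


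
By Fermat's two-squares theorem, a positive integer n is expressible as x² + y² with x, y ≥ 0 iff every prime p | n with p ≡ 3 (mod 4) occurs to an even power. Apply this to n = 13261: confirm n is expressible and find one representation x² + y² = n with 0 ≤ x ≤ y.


Step 1: Factor n = 13261 = 89 · 149.
Step 2: Check the mod-4 condition on each prime factor: 89 ≡ 1 (mod 4), exponent 1; 149 ≡ 1 (mod 4), exponent 1.
All primes ≡ 3 (mod 4) appear to even exponent (or don't appear), so by the two-squares theorem n IS expressible as a sum of two squares.
Step 3: Build a representation. Here n = 89 · 149 is a product of primes ≡ 1 (mod 4). Each prime p ≡ 1 (mod 4) is itself a sum of two squares; find a² by testing p − a² for a perfect square:
  89: 89 − 1² = 88, 89 − 2² = 85, 89 − 3² = 80, 89 − 4² = 73, 89 − 5² = 64 = 8² ⇒ 89 = 5² + 8².
  149: 149 − 1² = 148, 149 − 2² = 145, 149 − 3² = 140, 149 − 4² = 133, 149 − 5² = 124, 149 − 6² = 113, 149 − 7² = 100 = 10² ⇒ 149 = 7² + 10².
  Combine using the Brahmagupta–Fibonacci identity (a² + b²)(c² + d²) = (ac − bd)² + (ad + bc)² = (ac + bd)² + (ad − bc)²:
  89 · 149 = 13261: from (5² + 8²)(7² + 10²), take (5·7 − 8·10, 5·10 + 8·7) = (35 − 80, 50 + 56) = (-45, 106); dropping signs (only squares matter) gives (45, 106); check 45² + 106² = 2025 + 11236 = 13261 ✓.
Step 4: Order so x ≤ y and verify: 45² + 106² = 2025 + 11236 = 13261 = n. ✓

n = 13261 = 45² + 106² (one valid representation with x ≤ y).


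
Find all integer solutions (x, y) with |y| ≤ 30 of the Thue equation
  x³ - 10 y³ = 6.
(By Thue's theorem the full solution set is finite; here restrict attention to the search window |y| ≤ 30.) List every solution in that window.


The equation is x³ - 10y³ = 6. For fixed y, x³ = 10·y³ + 6, so a solution requires the RHS to be a perfect cube.
Strategy: iterate y from -30 to 30, compute RHS = 10·y³ + 6, and check whether it is a (positive or negative) perfect cube.
Check small values of y:
  y = 0: RHS = 6 is not a perfect cube.
  y = 1: RHS = 16 is not a perfect cube.
  y = -1: RHS = -4 is not a perfect cube.
  y = 2: RHS = 86 is not a perfect cube.
  y = -2: RHS = -74 is not a perfect cube.
  y = 3: RHS = 276 is not a perfect cube.
  y = -3: RHS = -264 is not a perfect cube.
Continuing the search up to |y| = 30 finds no solutions either.
No (x, y) in the scanned range satisfies the equation.

No integer solutions with |y| ≤ 30.


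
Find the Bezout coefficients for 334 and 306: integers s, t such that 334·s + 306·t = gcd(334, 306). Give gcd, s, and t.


Euclidean algorithm on (334, 306) — divide until remainder is 0:
  334 = 1 · 306 + 28
  306 = 10 · 28 + 26
  28 = 1 · 26 + 2
  26 = 13 · 2 + 0
gcd(334, 306) = 2.
Track Bezout coefficients alongside the remainders: start with r₀ = 334 = a·1 + b·0 (s = 1, t = 0) and r₁ = 306 = a·0 + b·1 (s = 0, t = 1); each new remainder r_{k+1} = r_{k-1} − q_k·r_k inherits s_{k+1} = s_{k-1} − q_k·s_k, t_{k+1} = t_{k-1} − q_k·t_k, so r_k = a·s_k + b·t_k at every step:
  q = 1: r = 28, s = 1 − 1·0 = 1, t = 0 − 1·1 = -1  (check: 334·1 + 306·(-1) = 28)
  q = 10: r = 26, s = 0 − 10·1 = -10, t = 1 − 10·(-1) = 11  (check: 334·(-10) + 306·11 = 26)
  q = 1: r = 2, s = 1 − 1·(-10) = 11, t = -1 − 1·11 = -12  (check: 334·11 + 306·(-12) = 2)
The row with r = 2 (the gcd) gives the Bezout coefficients s = 11, t = -12.
Result: 334 · (11) + 306 · (-12) = 2.

gcd(334, 306) = 2; s = 11, t = -12 (check: 334·11 + 306·(-12) = 2).


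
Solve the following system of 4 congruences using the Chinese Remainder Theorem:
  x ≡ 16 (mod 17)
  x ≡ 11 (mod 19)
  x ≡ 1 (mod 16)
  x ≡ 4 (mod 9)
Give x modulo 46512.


Product of moduli M = 17 · 19 · 16 · 9 = 46512.
Merge one congruence at a time:
  Start: x ≡ 16 (mod 17).
  Combine with x ≡ 11 (mod 19); new modulus lcm = 323.
    Write x = 16 + 17·t and substitute into x ≡ 11 (mod 19): 17·t ≡ 11 − 16 = -5 (mod 19).
    Reduce coefficients mod 19: 17·t ≡ 14 (mod 19).
    The inverse of 17 mod 19 is 9 (since 17·9 = 153 = 8·19 + 1), so t ≡ 9·14 = 126 ≡ 12 (mod 19).
    Then x = 16 + 17·12 = 220, valid modulo lcm(17, 19) = 323: x ≡ 220 (mod 323).
  Combine with x ≡ 1 (mod 16); new modulus lcm = 5168.
    Write x = 220 + 323·t and substitute into x ≡ 1 (mod 16): 323·t ≡ 1 − 220 = -219 (mod 16).
    Reduce coefficients mod 16: 3·t ≡ 5 (mod 16).
    The inverse of 3 mod 16 is 11 (since 3·11 = 33 = 2·16 + 1), so t ≡ 11·5 = 55 ≡ 7 (mod 16).
    Then x = 220 + 323·7 = 2481, valid modulo lcm(323, 16) = 5168: x ≡ 2481 (mod 5168).
  Combine with x ≡ 4 (mod 9); new modulus lcm = 46512.
    Write x = 2481 + 5168·t and substitute into x ≡ 4 (mod 9): 5168·t ≡ 4 − 2481 = -2477 (mod 9).
    Reduce coefficients mod 9: 2·t ≡ 7 (mod 9).
    The inverse of 2 mod 9 is 5 (since 2·5 = 10 = 1·9 + 1), so t ≡ 5·7 = 35 ≡ 8 (mod 9).
    Then x = 2481 + 5168·8 = 43825, valid modulo lcm(5168, 9) = 46512: x ≡ 43825 (mod 46512).
Verify against each original: 43825 mod 17 = 16, 43825 mod 19 = 11, 43825 mod 16 = 1, 43825 mod 9 = 4.

x ≡ 43825 (mod 46512).


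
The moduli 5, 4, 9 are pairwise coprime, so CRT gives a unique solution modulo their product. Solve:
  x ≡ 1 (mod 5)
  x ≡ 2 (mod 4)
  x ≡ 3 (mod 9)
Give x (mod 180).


Moduli 5, 4, 9 are pairwise coprime; by CRT there is a unique solution modulo M = 5 · 4 · 9 = 180.
Solve pairwise, accumulating the modulus:
  Start with x ≡ 1 (mod 5).
  Combine with x ≡ 2 (mod 4): since gcd(5, 4) = 1, we get a unique residue mod 20.
    Write x = 1 + 5·t and substitute into x ≡ 2 (mod 4): 5·t ≡ 2 − 1 = 1 (mod 4).
    Reduce coefficients mod 4: 1·t ≡ 1 (mod 4).
    So t ≡ 1 (mod 4).
    Then x = 1 + 5·1 = 6, valid modulo lcm(5, 4) = 20: x ≡ 6 (mod 20).
  Combine with x ≡ 3 (mod 9): since gcd(20, 9) = 1, we get a unique residue mod 180.
    Write x = 6 + 20·t and substitute into x ≡ 3 (mod 9): 20·t ≡ 3 − 6 = -3 (mod 9).
    Reduce coefficients mod 9: 2·t ≡ 6 (mod 9).
    The inverse of 2 mod 9 is 5 (since 2·5 = 10 = 1·9 + 1), so t ≡ 5·6 = 30 ≡ 3 (mod 9).
    Then x = 6 + 20·3 = 66, valid modulo lcm(20, 9) = 180: x ≡ 66 (mod 180).
Verify: 66 mod 5 = 1 ✓, 66 mod 4 = 2 ✓, 66 mod 9 = 3 ✓.

x ≡ 66 (mod 180).


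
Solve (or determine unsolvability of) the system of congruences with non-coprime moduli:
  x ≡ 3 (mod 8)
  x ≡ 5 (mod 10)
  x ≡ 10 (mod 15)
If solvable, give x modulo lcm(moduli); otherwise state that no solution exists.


Moduli 8, 10, 15 are not pairwise coprime, so CRT works modulo lcm(m_i) when all pairwise compatibility conditions hold.
Pairwise compatibility: gcd(m_i, m_j) must divide a_i - a_j for every pair.
Merge one congruence at a time:
  Start: x ≡ 3 (mod 8).
  Combine with x ≡ 5 (mod 10): gcd(8, 10) = 2; 5 - 3 = 2, which IS divisible by 2, so compatible.
    Write x = 3 + 8·t and substitute into x ≡ 5 (mod 10): 8·t ≡ 5 − 3 = 2 (mod 10).
    Divide the congruence (and modulus) by g = 2: 4·t ≡ 1 (mod 5).
    The inverse of 4 mod 5 is 4 (since 4·4 = 16 = 3·5 + 1), so t ≡ 4·1 = 4 ≡ 4 (mod 5).
    Then x = 3 + 8·4 = 35, valid modulo lcm(8, 10) = 40: x ≡ 35 (mod 40).
  Combine with x ≡ 10 (mod 15): gcd(40, 15) = 5; 10 - 35 = -25, which IS divisible by 5, so compatible.
    Write x = 35 + 40·t and substitute into x ≡ 10 (mod 15): 40·t ≡ 10 − 35 = -25 (mod 15).
    Divide the congruence (and modulus) by g = 5: 8·t ≡ -5 (mod 3).
    Reduce coefficients mod 3: 2·t ≡ 1 (mod 3).
    The inverse of 2 mod 3 is 2 (since 2·2 = 4 = 1·3 + 1), so t ≡ 2·1 = 2 ≡ 2 (mod 3).
    Then x = 35 + 40·2 = 115, valid modulo lcm(40, 15) = 120: x ≡ 115 (mod 120).
Verify: 115 mod 8 = 3, 115 mod 10 = 5, 115 mod 15 = 10.

x ≡ 115 (mod 120).


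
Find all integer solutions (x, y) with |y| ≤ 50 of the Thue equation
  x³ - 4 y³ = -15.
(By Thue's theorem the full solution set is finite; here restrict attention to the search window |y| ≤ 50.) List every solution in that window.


The equation is x³ - 4y³ = -15. For fixed y, x³ = 4·y³ − 15, so a solution requires the RHS to be a perfect cube.
Strategy: iterate y from -50 to 50, compute RHS = 4·y³ − 15, and check whether it is a (positive or negative) perfect cube.
Check small values of y:
  y = 0: RHS = -15 is not a perfect cube.
  y = 1: RHS = -11 is not a perfect cube.
  y = -1: RHS = -19 is not a perfect cube.
  y = 2: RHS = 17 is not a perfect cube.
  y = -2: RHS = -47 is not a perfect cube.
  y = 3: RHS = 93 is not a perfect cube.
  y = -3: RHS = -123 is not a perfect cube.
Continuing the search up to |y| = 50 finds no solutions either.
No (x, y) in the scanned range satisfies the equation.

No integer solutions with |y| ≤ 50.


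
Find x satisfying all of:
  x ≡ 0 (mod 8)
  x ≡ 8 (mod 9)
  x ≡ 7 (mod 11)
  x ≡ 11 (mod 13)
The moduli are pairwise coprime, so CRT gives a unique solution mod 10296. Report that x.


Product of moduli M = 8 · 9 · 11 · 13 = 10296.
Merge one congruence at a time:
  Start: x ≡ 0 (mod 8).
  Combine with x ≡ 8 (mod 9); new modulus lcm = 72.
    Write x = 0 + 8·t and substitute into x ≡ 8 (mod 9): 8·t ≡ 8 − 0 = 8 (mod 9).
    The inverse of 8 mod 9 is 8 (since 8·8 = 64 = 7·9 + 1), so t ≡ 8·8 = 64 ≡ 1 (mod 9).
    Then x = 0 + 8·1 = 8, valid modulo lcm(8, 9) = 72: x ≡ 8 (mod 72).
  Combine with x ≡ 7 (mod 11); new modulus lcm = 792.
    Write x = 8 + 72·t and substitute into x ≡ 7 (mod 11): 72·t ≡ 7 − 8 = -1 (mod 11).
    Reduce coefficients mod 11: 6·t ≡ 10 (mod 11).
    The inverse of 6 mod 11 is 2 (since 6·2 = 12 = 1·11 + 1), so t ≡ 2·10 = 20 ≡ 9 (mod 11).
    Then x = 8 + 72·9 = 656, valid modulo lcm(72, 11) = 792: x ≡ 656 (mod 792).
  Combine with x ≡ 11 (mod 13); new modulus lcm = 10296.
    Write x = 656 + 792·t and substitute into x ≡ 11 (mod 13): 792·t ≡ 11 − 656 = -645 (mod 13).
    Reduce coefficients mod 13: 12·t ≡ 5 (mod 13).
    The inverse of 12 mod 13 is 12 (since 12·12 = 144 = 11·13 + 1), so t ≡ 12·5 = 60 ≡ 8 (mod 13).
    Then x = 656 + 792·8 = 6992, valid modulo lcm(792, 13) = 10296: x ≡ 6992 (mod 10296).
Verify against each original: 6992 mod 8 = 0, 6992 mod 9 = 8, 6992 mod 11 = 7, 6992 mod 13 = 11.

x ≡ 6992 (mod 10296).


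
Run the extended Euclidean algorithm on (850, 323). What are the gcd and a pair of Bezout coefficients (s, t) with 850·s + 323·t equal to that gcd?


Euclidean algorithm on (850, 323) — divide until remainder is 0:
  850 = 2 · 323 + 204
  323 = 1 · 204 + 119
  204 = 1 · 119 + 85
  119 = 1 · 85 + 34
  85 = 2 · 34 + 17
  34 = 2 · 17 + 0
gcd(850, 323) = 17.
Track Bezout coefficients alongside the remainders: start with r₀ = 850 = a·1 + b·0 (s = 1, t = 0) and r₁ = 323 = a·0 + b·1 (s = 0, t = 1); each new remainder r_{k+1} = r_{k-1} − q_k·r_k inherits s_{k+1} = s_{k-1} − q_k·s_k, t_{k+1} = t_{k-1} − q_k·t_k, so r_k = a·s_k + b·t_k at every step:
  q = 2: r = 204, s = 1 − 2·0 = 1, t = 0 − 2·1 = -2  (check: 850·1 + 323·(-2) = 204)
  q = 1: r = 119, s = 0 − 1·1 = -1, t = 1 − 1·(-2) = 3  (check: 850·(-1) + 323·3 = 119)
  q = 1: r = 85, s = 1 − 1·(-1) = 2, t = -2 − 1·3 = -5  (check: 850·2 + 323·(-5) = 85)
  q = 1: r = 34, s = -1 − 1·2 = -3, t = 3 − 1·(-5) = 8  (check: 850·(-3) + 323·8 = 34)
  q = 2: r = 17, s = 2 − 2·(-3) = 8, t = -5 − 2·8 = -21  (check: 850·8 + 323·(-21) = 17)
The row with r = 17 (the gcd) gives the Bezout coefficients s = 8, t = -21.
Result: 850 · (8) + 323 · (-21) = 17.

gcd(850, 323) = 17; s = 8, t = -21 (check: 850·8 + 323·(-21) = 17).


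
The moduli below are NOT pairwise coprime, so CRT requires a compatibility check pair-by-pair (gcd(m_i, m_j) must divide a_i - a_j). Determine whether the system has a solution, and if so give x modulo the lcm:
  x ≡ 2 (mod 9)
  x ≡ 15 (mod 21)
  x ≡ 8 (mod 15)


Moduli 9, 21, 15 are not pairwise coprime, so CRT works modulo lcm(m_i) when all pairwise compatibility conditions hold.
Pairwise compatibility: gcd(m_i, m_j) must divide a_i - a_j for every pair.
Merge one congruence at a time:
  Start: x ≡ 2 (mod 9).
  Combine with x ≡ 15 (mod 21): gcd(9, 21) = 3, and 15 - 2 = 13 is NOT divisible by 3.
    ⇒ system is inconsistent (no integer solution).

No solution (the system is inconsistent).


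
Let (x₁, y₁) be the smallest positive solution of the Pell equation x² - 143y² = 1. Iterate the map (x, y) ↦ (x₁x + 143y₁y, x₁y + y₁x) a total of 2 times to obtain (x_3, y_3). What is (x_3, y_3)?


Step 1: Find the fundamental solution (x₁, y₁) of x² - 143y² = 1.
  Expand √143 as a continued fraction. a₀ = ⌊√143⌋ = 11; iterate m_{k+1} = d_k·a_k − m_k, d_{k+1} = (143 − m_{k+1}²)/d_k, a_{k+1} = ⌊(a₀ + m_{k+1})/d_{k+1}⌋ (starting m₀ = 0, d₀ = 1), with convergents p_k = a_k·p_{k-1} + p_{k-2}, q_k = a_k·q_{k-1} + q_{k-2} (p₋₁ = 1, q₋₁ = 0):
  k = 0: a₀ = 11; p₀/q₀ = 11/1; p₀² − 143·q₀² = 121 − 143 = -22.
  k = 1: m = 11, d = 22, a = ⌊(11 + 11)/22⌋ = 1; p/q = (1·11 + 1)/(1·1 + 0) = 12/1; p² − 143·q² = 144 − 143 = 1.
  The first convergent with p² − 143·q² = 1 gives the fundamental solution (x₁, y₁) = (12, 1).
Step 2: Apply the recurrence (x_{n+1}, y_{n+1}) = (x₁x_n + 143y₁y_n, x₁y_n + y₁x_n) repeatedly.
  From (x_1, y_1) = (12, 1): x_2 = 12·12 + 143·1·1 = 287; y_2 = 12·1 + 1·12 = 24.
  From (x_2, y_2) = (287, 24): x_3 = 12·287 + 143·1·24 = 6876; y_3 = 12·24 + 1·287 = 575.
Step 3: Verify x_3² - 143·y_3² = 47279376 - 47279375 = 1 (should be 1). ✓

(x_1, y_1) = (12, 1); (x_3, y_3) = (6876, 575).


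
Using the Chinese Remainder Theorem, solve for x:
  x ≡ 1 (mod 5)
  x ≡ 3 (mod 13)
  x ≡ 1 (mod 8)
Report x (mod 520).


Moduli 5, 13, 8 are pairwise coprime; by CRT there is a unique solution modulo M = 5 · 13 · 8 = 520.
Solve pairwise, accumulating the modulus:
  Start with x ≡ 1 (mod 5).
  Combine with x ≡ 3 (mod 13): since gcd(5, 13) = 1, we get a unique residue mod 65.
    Write x = 1 + 5·t and substitute into x ≡ 3 (mod 13): 5·t ≡ 3 − 1 = 2 (mod 13).
    The inverse of 5 mod 13 is 8 (since 5·8 = 40 = 3·13 + 1), so t ≡ 8·2 = 16 ≡ 3 (mod 13).
    Then x = 1 + 5·3 = 16, valid modulo lcm(5, 13) = 65: x ≡ 16 (mod 65).
  Combine with x ≡ 1 (mod 8): since gcd(65, 8) = 1, we get a unique residue mod 520.
    Write x = 16 + 65·t and substitute into x ≡ 1 (mod 8): 65·t ≡ 1 − 16 = -15 (mod 8).
    Reduce coefficients mod 8: 1·t ≡ 1 (mod 8).
    So t ≡ 1 (mod 8).
    Then x = 16 + 65·1 = 81, valid modulo lcm(65, 8) = 520: x ≡ 81 (mod 520).
Verify: 81 mod 5 = 1 ✓, 81 mod 13 = 3 ✓, 81 mod 8 = 1 ✓.

x ≡ 81 (mod 520).


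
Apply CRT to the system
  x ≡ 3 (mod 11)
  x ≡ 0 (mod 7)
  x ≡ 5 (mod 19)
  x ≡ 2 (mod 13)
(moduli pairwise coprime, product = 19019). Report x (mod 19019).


Product of moduli M = 11 · 7 · 19 · 13 = 19019.
Merge one congruence at a time:
  Start: x ≡ 3 (mod 11).
  Combine with x ≡ 0 (mod 7); new modulus lcm = 77.
    Write x = 3 + 11·t and substitute into x ≡ 0 (mod 7): 11·t ≡ 0 − 3 = -3 (mod 7).
    Reduce coefficients mod 7: 4·t ≡ 4 (mod 7).
    The inverse of 4 mod 7 is 2 (since 4·2 = 8 = 1·7 + 1), so t ≡ 2·4 = 8 ≡ 1 (mod 7).
    Then x = 3 + 11·1 = 14, valid modulo lcm(11, 7) = 77: x ≡ 14 (mod 77).
  Combine with x ≡ 5 (mod 19); new modulus lcm = 1463.
    Write x = 14 + 77·t and substitute into x ≡ 5 (mod 19): 77·t ≡ 5 − 14 = -9 (mod 19).
    Reduce coefficients mod 19: 1·t ≡ 10 (mod 19).
    So t ≡ 10 (mod 19).
    Then x = 14 + 77·10 = 784, valid modulo lcm(77, 19) = 1463: x ≡ 784 (mod 1463).
  Combine with x ≡ 2 (mod 13); new modulus lcm = 19019.
    Write x = 784 + 1463·t and substitute into x ≡ 2 (mod 13): 1463·t ≡ 2 − 784 = -782 (mod 13).
    Reduce coefficients mod 13: 7·t ≡ 11 (mod 13).
    The inverse of 7 mod 13 is 2 (since 7·2 = 14 = 1·13 + 1), so t ≡ 2·11 = 22 ≡ 9 (mod 13).
    Then x = 784 + 1463·9 = 13951, valid modulo lcm(1463, 13) = 19019: x ≡ 13951 (mod 19019).
Verify against each original: 13951 mod 11 = 3, 13951 mod 7 = 0, 13951 mod 19 = 5, 13951 mod 13 = 2.

x ≡ 13951 (mod 19019).


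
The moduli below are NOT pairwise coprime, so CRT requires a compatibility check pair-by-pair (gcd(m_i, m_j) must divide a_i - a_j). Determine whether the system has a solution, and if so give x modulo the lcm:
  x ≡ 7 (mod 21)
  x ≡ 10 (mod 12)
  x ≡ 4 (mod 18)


Moduli 21, 12, 18 are not pairwise coprime, so CRT works modulo lcm(m_i) when all pairwise compatibility conditions hold.
Pairwise compatibility: gcd(m_i, m_j) must divide a_i - a_j for every pair.
Merge one congruence at a time:
  Start: x ≡ 7 (mod 21).
  Combine with x ≡ 10 (mod 12): gcd(21, 12) = 3; 10 - 7 = 3, which IS divisible by 3, so compatible.
    Write x = 7 + 21·t and substitute into x ≡ 10 (mod 12): 21·t ≡ 10 − 7 = 3 (mod 12).
    Divide the congruence (and modulus) by g = 3: 7·t ≡ 1 (mod 4).
    Reduce coefficients mod 4: 3·t ≡ 1 (mod 4).
    The inverse of 3 mod 4 is 3 (since 3·3 = 9 = 2·4 + 1), so t ≡ 3·1 = 3 ≡ 3 (mod 4).
    Then x = 7 + 21·3 = 70, valid modulo lcm(21, 12) = 84: x ≡ 70 (mod 84).
  Combine with x ≡ 4 (mod 18): gcd(84, 18) = 6; 4 - 70 = -66, which IS divisible by 6, so compatible.
    Write x = 70 + 84·t and substitute into x ≡ 4 (mod 18): 84·t ≡ 4 − 70 = -66 (mod 18).
    Divide the congruence (and modulus) by g = 6: 14·t ≡ -11 (mod 3).
    Reduce coefficients mod 3: 2·t ≡ 1 (mod 3).
    The inverse of 2 mod 3 is 2 (since 2·2 = 4 = 1·3 + 1), so t ≡ 2·1 = 2 ≡ 2 (mod 3).
    Then x = 70 + 84·2 = 238, valid modulo lcm(84, 18) = 252: x ≡ 238 (mod 252).
Verify: 238 mod 21 = 7, 238 mod 12 = 10, 238 mod 18 = 4.

x ≡ 238 (mod 252).


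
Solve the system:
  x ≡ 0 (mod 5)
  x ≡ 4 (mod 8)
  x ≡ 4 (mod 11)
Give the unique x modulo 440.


Moduli 5, 8, 11 are pairwise coprime; by CRT there is a unique solution modulo M = 5 · 8 · 11 = 440.
Solve pairwise, accumulating the modulus:
  Start with x ≡ 0 (mod 5).
  Combine with x ≡ 4 (mod 8): since gcd(5, 8) = 1, we get a unique residue mod 40.
    Write x = 0 + 5·t and substitute into x ≡ 4 (mod 8): 5·t ≡ 4 − 0 = 4 (mod 8).
    The inverse of 5 mod 8 is 5 (since 5·5 = 25 = 3·8 + 1), so t ≡ 5·4 = 20 ≡ 4 (mod 8).
    Then x = 0 + 5·4 = 20, valid modulo lcm(5, 8) = 40: x ≡ 20 (mod 40).
  Combine with x ≡ 4 (mod 11): since gcd(40, 11) = 1, we get a unique residue mod 440.
    Write x = 20 + 40·t and substitute into x ≡ 4 (mod 11): 40·t ≡ 4 − 20 = -16 (mod 11).
    Reduce coefficients mod 11: 7·t ≡ 6 (mod 11).
    The inverse of 7 mod 11 is 8 (since 7·8 = 56 = 5·11 + 1), so t ≡ 8·6 = 48 ≡ 4 (mod 11).
    Then x = 20 + 40·4 = 180, valid modulo lcm(40, 11) = 440: x ≡ 180 (mod 440).
Verify: 180 mod 5 = 0 ✓, 180 mod 8 = 4 ✓, 180 mod 11 = 4 ✓.

x ≡ 180 (mod 440).


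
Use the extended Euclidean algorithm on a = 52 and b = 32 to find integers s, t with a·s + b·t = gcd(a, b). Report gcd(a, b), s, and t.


Euclidean algorithm on (52, 32) — divide until remainder is 0:
  52 = 1 · 32 + 20
  32 = 1 · 20 + 12
  20 = 1 · 12 + 8
  12 = 1 · 8 + 4
  8 = 2 · 4 + 0
gcd(52, 32) = 4.
Track Bezout coefficients alongside the remainders: start with r₀ = 52 = a·1 + b·0 (s = 1, t = 0) and r₁ = 32 = a·0 + b·1 (s = 0, t = 1); each new remainder r_{k+1} = r_{k-1} − q_k·r_k inherits s_{k+1} = s_{k-1} − q_k·s_k, t_{k+1} = t_{k-1} − q_k·t_k, so r_k = a·s_k + b·t_k at every step:
  q = 1: r = 20, s = 1 − 1·0 = 1, t = 0 − 1·1 = -1  (check: 52·1 + 32·(-1) = 20)
  q = 1: r = 12, s = 0 − 1·1 = -1, t = 1 − 1·(-1) = 2  (check: 52·(-1) + 32·2 = 12)
  q = 1: r = 8, s = 1 − 1·(-1) = 2, t = -1 − 1·2 = -3  (check: 52·2 + 32·(-3) = 8)
  q = 1: r = 4, s = -1 − 1·2 = -3, t = 2 − 1·(-3) = 5  (check: 52·(-3) + 32·5 = 4)
The row with r = 4 (the gcd) gives the Bezout coefficients s = -3, t = 5.
Result: 52 · (-3) + 32 · (5) = 4.

gcd(52, 32) = 4; s = -3, t = 5 (check: 52·(-3) + 32·5 = 4).


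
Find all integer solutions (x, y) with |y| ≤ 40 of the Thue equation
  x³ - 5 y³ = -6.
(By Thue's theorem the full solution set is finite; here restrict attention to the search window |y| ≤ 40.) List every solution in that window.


The equation is x³ - 5y³ = -6. For fixed y, x³ = 5·y³ − 6, so a solution requires the RHS to be a perfect cube.
Strategy: iterate y from -40 to 40, compute RHS = 5·y³ − 6, and check whether it is a (positive or negative) perfect cube.
Check small values of y:
  y = 0: RHS = -6 is not a perfect cube.
  y = 1: RHS = -1 = (-1)³ ⇒ x = -1 works.
  y = -1: RHS = -11 is not a perfect cube.
  y = 2: RHS = 34 is not a perfect cube.
  y = -2: RHS = -46 is not a perfect cube.
  y = 3: RHS = 129 is not a perfect cube.
  y = -3: RHS = -141 is not a perfect cube.
Continuing the search up to |y| = 40 finds no further solutions beyond those listed.
Collected solutions: (-1, 1).

Solutions (with |y| ≤ 40): (-1, 1).


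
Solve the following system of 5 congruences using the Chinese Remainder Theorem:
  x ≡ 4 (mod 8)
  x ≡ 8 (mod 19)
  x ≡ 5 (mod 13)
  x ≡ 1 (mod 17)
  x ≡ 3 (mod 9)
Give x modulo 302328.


Product of moduli M = 8 · 19 · 13 · 17 · 9 = 302328.
Merge one congruence at a time:
  Start: x ≡ 4 (mod 8).
  Combine with x ≡ 8 (mod 19); new modulus lcm = 152.
    Write x = 4 + 8·t and substitute into x ≡ 8 (mod 19): 8·t ≡ 8 − 4 = 4 (mod 19).
    The inverse of 8 mod 19 is 12 (since 8·12 = 96 = 5·19 + 1), so t ≡ 12·4 = 48 ≡ 10 (mod 19).
    Then x = 4 + 8·10 = 84, valid modulo lcm(8, 19) = 152: x ≡ 84 (mod 152).
  Combine with x ≡ 5 (mod 13); new modulus lcm = 1976.
    Write x = 84 + 152·t and substitute into x ≡ 5 (mod 13): 152·t ≡ 5 − 84 = -79 (mod 13).
    Reduce coefficients mod 13: 9·t ≡ 12 (mod 13).
    The inverse of 9 mod 13 is 3 (since 9·3 = 27 = 2·13 + 1), so t ≡ 3·12 = 36 ≡ 10 (mod 13).
    Then x = 84 + 152·10 = 1604, valid modulo lcm(152, 13) = 1976: x ≡ 1604 (mod 1976).
  Combine with x ≡ 1 (mod 17); new modulus lcm = 33592.
    Write x = 1604 + 1976·t and substitute into x ≡ 1 (mod 17): 1976·t ≡ 1 − 1604 = -1603 (mod 17).
    Reduce coefficients mod 17: 4·t ≡ 12 (mod 17).
    The inverse of 4 mod 17 is 13 (since 4·13 = 52 = 3·17 + 1), so t ≡ 13·12 = 156 ≡ 3 (mod 17).
    Then x = 1604 + 1976·3 = 7532, valid modulo lcm(1976, 17) = 33592: x ≡ 7532 (mod 33592).
  Combine with x ≡ 3 (mod 9); new modulus lcm = 302328.
    Write x = 7532 + 33592·t and substitute into x ≡ 3 (mod 9): 33592·t ≡ 3 − 7532 = -7529 (mod 9).
    Reduce coefficients mod 9: 4·t ≡ 4 (mod 9).
    The inverse of 4 mod 9 is 7 (since 4·7 = 28 = 3·9 + 1), so t ≡ 7·4 = 28 ≡ 1 (mod 9).
    Then x = 7532 + 33592·1 = 41124, valid modulo lcm(33592, 9) = 302328: x ≡ 41124 (mod 302328).
Verify against each original: 41124 mod 8 = 4, 41124 mod 19 = 8, 41124 mod 13 = 5, 41124 mod 17 = 1, 41124 mod 9 = 3.

x ≡ 41124 (mod 302328).


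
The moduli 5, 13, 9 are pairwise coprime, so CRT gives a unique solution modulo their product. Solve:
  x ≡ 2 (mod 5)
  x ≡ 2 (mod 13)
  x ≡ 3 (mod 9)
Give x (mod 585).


Moduli 5, 13, 9 are pairwise coprime; by CRT there is a unique solution modulo M = 5 · 13 · 9 = 585.
Solve pairwise, accumulating the modulus:
  Start with x ≡ 2 (mod 5).
  Combine with x ≡ 2 (mod 13): since gcd(5, 13) = 1, we get a unique residue mod 65.
    Write x = 2 + 5·t and substitute into x ≡ 2 (mod 13): 5·t ≡ 2 − 2 = 0 (mod 13).
    The inverse of 5 mod 13 is 8 (since 5·8 = 40 = 3·13 + 1), so t ≡ 8·0 = 0 ≡ 0 (mod 13).
    Then x = 2 + 5·0 = 2, valid modulo lcm(5, 13) = 65: x ≡ 2 (mod 65).
  Combine with x ≡ 3 (mod 9): since gcd(65, 9) = 1, we get a unique residue mod 585.
    Write x = 2 + 65·t and substitute into x ≡ 3 (mod 9): 65·t ≡ 3 − 2 = 1 (mod 9).
    Reduce coefficients mod 9: 2·t ≡ 1 (mod 9).
    The inverse of 2 mod 9 is 5 (since 2·5 = 10 = 1·9 + 1), so t ≡ 5·1 = 5 ≡ 5 (mod 9).
    Then x = 2 + 65·5 = 327, valid modulo lcm(65, 9) = 585: x ≡ 327 (mod 585).
Verify: 327 mod 5 = 2 ✓, 327 mod 13 = 2 ✓, 327 mod 9 = 3 ✓.

x ≡ 327 (mod 585).


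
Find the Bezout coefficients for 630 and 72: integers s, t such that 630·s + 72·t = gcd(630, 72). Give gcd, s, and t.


Euclidean algorithm on (630, 72) — divide until remainder is 0:
  630 = 8 · 72 + 54
  72 = 1 · 54 + 18
  54 = 3 · 18 + 0
gcd(630, 72) = 18.
Track Bezout coefficients alongside the remainders: start with r₀ = 630 = a·1 + b·0 (s = 1, t = 0) and r₁ = 72 = a·0 + b·1 (s = 0, t = 1); each new remainder r_{k+1} = r_{k-1} − q_k·r_k inherits s_{k+1} = s_{k-1} − q_k·s_k, t_{k+1} = t_{k-1} − q_k·t_k, so r_k = a·s_k + b·t_k at every step:
  q = 8: r = 54, s = 1 − 8·0 = 1, t = 0 − 8·1 = -8  (check: 630·1 + 72·(-8) = 54)
  q = 1: r = 18, s = 0 − 1·1 = -1, t = 1 − 1·(-8) = 9  (check: 630·(-1) + 72·9 = 18)
The row with r = 18 (the gcd) gives the Bezout coefficients s = -1, t = 9.
Result: 630 · (-1) + 72 · (9) = 18.

gcd(630, 72) = 18; s = -1, t = 9 (check: 630·(-1) + 72·9 = 18).


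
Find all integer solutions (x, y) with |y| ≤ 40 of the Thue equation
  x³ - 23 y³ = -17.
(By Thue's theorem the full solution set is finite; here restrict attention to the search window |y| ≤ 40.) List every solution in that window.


The equation is x³ - 23y³ = -17. For fixed y, x³ = 23·y³ − 17, so a solution requires the RHS to be a perfect cube.
Strategy: iterate y from -40 to 40, compute RHS = 23·y³ − 17, and check whether it is a (positive or negative) perfect cube.
Check small values of y:
  y = 0: RHS = -17 is not a perfect cube.
  y = 1: RHS = 6 is not a perfect cube.
  y = -1: RHS = -40 is not a perfect cube.
  y = 2: RHS = 167 is not a perfect cube.
  y = -2: RHS = -201 is not a perfect cube.
  y = 3: RHS = 604 is not a perfect cube.
  y = -3: RHS = -638 is not a perfect cube.
Continuing the search up to |y| = 40 finds no solutions either.
No (x, y) in the scanned range satisfies the equation.

No integer solutions with |y| ≤ 40.


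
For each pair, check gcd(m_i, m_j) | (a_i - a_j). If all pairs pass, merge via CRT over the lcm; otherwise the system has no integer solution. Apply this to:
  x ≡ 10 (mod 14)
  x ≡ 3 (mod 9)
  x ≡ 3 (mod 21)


Moduli 14, 9, 21 are not pairwise coprime, so CRT works modulo lcm(m_i) when all pairwise compatibility conditions hold.
Pairwise compatibility: gcd(m_i, m_j) must divide a_i - a_j for every pair.
Merge one congruence at a time:
  Start: x ≡ 10 (mod 14).
  Combine with x ≡ 3 (mod 9): gcd(14, 9) = 1; 3 - 10 = -7, which IS divisible by 1, so compatible.
    Write x = 10 + 14·t and substitute into x ≡ 3 (mod 9): 14·t ≡ 3 − 10 = -7 (mod 9).
    Reduce coefficients mod 9: 5·t ≡ 2 (mod 9).
    The inverse of 5 mod 9 is 2 (since 5·2 = 10 = 1·9 + 1), so t ≡ 2·2 = 4 ≡ 4 (mod 9).
    Then x = 10 + 14·4 = 66, valid modulo lcm(14, 9) = 126: x ≡ 66 (mod 126).
  Combine with x ≡ 3 (mod 21): gcd(126, 21) = 21; 3 - 66 = -63, which IS divisible by 21, so compatible.
    Write x = 66 + 126·t and substitute into x ≡ 3 (mod 21): 126·t ≡ 3 − 66 = -63 (mod 21).
    Divide the congruence (and modulus) by g = 21: 6·t ≡ -3 (mod 1).
    Modulo 1 every t works; take t = 0.
    Then x = 66 + 126·0 = 66, valid modulo lcm(126, 21) = 126: x ≡ 66 (mod 126).
Verify: 66 mod 14 = 10, 66 mod 9 = 3, 66 mod 21 = 3.

x ≡ 66 (mod 126).


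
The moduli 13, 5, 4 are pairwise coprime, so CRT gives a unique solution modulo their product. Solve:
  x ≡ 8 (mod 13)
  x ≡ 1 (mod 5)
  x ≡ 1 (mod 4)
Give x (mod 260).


Moduli 13, 5, 4 are pairwise coprime; by CRT there is a unique solution modulo M = 13 · 5 · 4 = 260.
Solve pairwise, accumulating the modulus:
  Start with x ≡ 8 (mod 13).
  Combine with x ≡ 1 (mod 5): since gcd(13, 5) = 1, we get a unique residue mod 65.
    Write x = 8 + 13·t and substitute into x ≡ 1 (mod 5): 13·t ≡ 1 − 8 = -7 (mod 5).
    Reduce coefficients mod 5: 3·t ≡ 3 (mod 5).
    The inverse of 3 mod 5 is 2 (since 3·2 = 6 = 1·5 + 1), so t ≡ 2·3 = 6 ≡ 1 (mod 5).
    Then x = 8 + 13·1 = 21, valid modulo lcm(13, 5) = 65: x ≡ 21 (mod 65).
  Combine with x ≡ 1 (mod 4): since gcd(65, 4) = 1, we get a unique residue mod 260.
    Write x = 21 + 65·t and substitute into x ≡ 1 (mod 4): 65·t ≡ 1 − 21 = -20 (mod 4).
    Reduce coefficients mod 4: 1·t ≡ 0 (mod 4).
    So t ≡ 0 (mod 4).
    Then x = 21 + 65·0 = 21, valid modulo lcm(65, 4) = 260: x ≡ 21 (mod 260).
Verify: 21 mod 13 = 8 ✓, 21 mod 5 = 1 ✓, 21 mod 4 = 1 ✓.

x ≡ 21 (mod 260).


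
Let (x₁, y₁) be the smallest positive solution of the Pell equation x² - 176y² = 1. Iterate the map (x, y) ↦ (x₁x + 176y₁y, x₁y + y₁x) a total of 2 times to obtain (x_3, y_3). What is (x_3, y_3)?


Step 1: Find the fundamental solution (x₁, y₁) of x² - 176y² = 1.
  Expand √176 as a continued fraction. a₀ = ⌊√176⌋ = 13; iterate m_{k+1} = d_k·a_k − m_k, d_{k+1} = (176 − m_{k+1}²)/d_k, a_{k+1} = ⌊(a₀ + m_{k+1})/d_{k+1}⌋ (starting m₀ = 0, d₀ = 1), with convergents p_k = a_k·p_{k-1} + p_{k-2}, q_k = a_k·q_{k-1} + q_{k-2} (p₋₁ = 1, q₋₁ = 0):
  k = 0: a₀ = 13; p₀/q₀ = 13/1; p₀² − 176·q₀² = 169 − 176 = -7.
  k = 1: m = 13, d = 7, a = ⌊(13 + 13)/7⌋ = 3; p/q = (3·13 + 1)/(3·1 + 0) = 40/3; p² − 176·q² = 1600 − 1584 = 16.
  k = 2: m = 8, d = 16, a = ⌊(13 + 8)/16⌋ = 1; p/q = (1·40 + 13)/(1·3 + 1) = 53/4; p² − 176·q² = 2809 − 2816 = -7.
  k = 3: m = 8, d = 7, a = ⌊(13 + 8)/7⌋ = 3; p/q = (3·53 + 40)/(3·4 + 3) = 199/15; p² − 176·q² = 39601 − 39600 = 1.
  The first convergent with p² − 176·q² = 1 gives the fundamental solution (x₁, y₁) = (199, 15).
Step 2: Apply the recurrence (x_{n+1}, y_{n+1}) = (x₁x_n + 176y₁y_n, x₁y_n + y₁x_n) repeatedly.
  From (x_1, y_1) = (199, 15): x_2 = 199·199 + 176·15·15 = 79201; y_2 = 199·15 + 15·199 = 5970.
  From (x_2, y_2) = (79201, 5970): x_3 = 199·79201 + 176·15·5970 = 31521799; y_3 = 199·5970 + 15·79201 = 2376045.
Step 3: Verify x_3² - 176·y_3² = 993623812196401 - 993623812196400 = 1 (should be 1). ✓

(x_1, y_1) = (199, 15); (x_3, y_3) = (31521799, 2376045).
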